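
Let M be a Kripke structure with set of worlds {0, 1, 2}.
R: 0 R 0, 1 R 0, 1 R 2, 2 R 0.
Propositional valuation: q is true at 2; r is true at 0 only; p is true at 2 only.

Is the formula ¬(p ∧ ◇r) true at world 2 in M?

No

At 2: p ∧ ◇r is true, so ¬(p ∧ ◇r) is false.
  At 2: p is true, ◇r is true, so p ∧ ◇r is true.
    At 2: ◇r requires r at some successor in {0}.
      r holds at 0, so ◇r is true at 2.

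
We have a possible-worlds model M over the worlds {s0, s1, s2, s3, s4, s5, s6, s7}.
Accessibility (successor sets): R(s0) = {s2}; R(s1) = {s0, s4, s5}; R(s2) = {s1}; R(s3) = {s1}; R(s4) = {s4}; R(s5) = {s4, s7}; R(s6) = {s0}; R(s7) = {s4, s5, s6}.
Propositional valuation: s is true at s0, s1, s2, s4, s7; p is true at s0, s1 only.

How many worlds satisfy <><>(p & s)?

Let φ = <><>(p & s). Evaluate φ at each world:
  s0 (successors {s2}): φ is true.
  s1 (successors {s0, s4, s5}): φ is false.
  s2 (successors {s1}): φ is true.
  s3 (successors {s1}): φ is true.
  s4 (successors {s4}): φ is false.
  s5 (successors {s4, s7}): φ is false.
  s6 (successors {s0}): φ is false.
  s7 (successors {s4, s5, s6}): φ is true.
For instance, at s7:
  At s7: <><>(p & s) requires <>(p & s) at some successor in {s4, s5, s6}.
    <>(p & s) holds at s6, so <><>(p & s) is true at s7.
      At s6: <>(p & s) requires p & s at some successor in {s0}.
        p & s holds at s0, so <>(p & s) is true at s6.
Satisfying worlds: {s0, s2, s3, s7}

4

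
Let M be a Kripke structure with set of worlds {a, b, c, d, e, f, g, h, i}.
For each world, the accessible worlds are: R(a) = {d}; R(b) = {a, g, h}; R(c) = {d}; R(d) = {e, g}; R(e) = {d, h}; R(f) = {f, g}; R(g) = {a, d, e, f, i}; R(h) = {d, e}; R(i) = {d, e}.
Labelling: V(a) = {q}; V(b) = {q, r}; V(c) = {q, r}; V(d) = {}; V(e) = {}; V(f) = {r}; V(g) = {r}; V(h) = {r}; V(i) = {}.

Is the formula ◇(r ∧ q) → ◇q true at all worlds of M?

Yes

Let φ = ◇(r ∧ q) → ◇q. Evaluate φ at each world:
  a (successors {d}): φ is true.
  b (successors {a, g, h}): φ is true.
  c (successors {d}): φ is true.
  d (successors {e, g}): φ is true.
  e (successors {d, h}): φ is true.
  f (successors {f, g}): φ is true.
  g (successors {a, d, e, f, i}): φ is true.
  h (successors {d, e}): φ is true.
  i (successors {d, e}): φ is true.
For instance, at g:
  At g: ◇(r ∧ q) is false, ◇q is true, so ◇(r ∧ q) → ◇q is true.
    At g: ◇(r ∧ q) requires r ∧ q at some successor in {a, d, e, f, i}.
      At a: r ∧ q is false.
      At d: r ∧ q is false.
      At e: r ∧ q is false.
      At f: r ∧ q is false.
      At i: r ∧ q is false.
    So ◇(r ∧ q) is false at g.
    At g: ◇q requires q at some successor in {a, d, e, f, i}.
      q holds at a, so ◇q is true at g.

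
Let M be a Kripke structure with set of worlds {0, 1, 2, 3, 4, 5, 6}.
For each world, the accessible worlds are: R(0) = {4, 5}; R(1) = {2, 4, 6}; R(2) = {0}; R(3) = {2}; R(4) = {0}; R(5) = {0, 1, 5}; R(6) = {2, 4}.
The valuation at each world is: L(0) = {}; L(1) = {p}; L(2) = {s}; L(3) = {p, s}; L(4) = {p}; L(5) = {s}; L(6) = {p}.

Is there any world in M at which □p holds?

No

Let φ = □p. Evaluate φ at each world:
  0 (successors {4, 5}): φ is false.
  1 (successors {2, 4, 6}): φ is false.
  2 (successors {0}): φ is false.
  3 (successors {2}): φ is false.
  4 (successors {0}): φ is false.
  5 (successors {0, 1, 5}): φ is false.
  6 (successors {2, 4}): φ is false.
For instance, at 6:
  At 6: □p requires p at every successor {2, 4}.
    p fails at 2, so □p is false at 6.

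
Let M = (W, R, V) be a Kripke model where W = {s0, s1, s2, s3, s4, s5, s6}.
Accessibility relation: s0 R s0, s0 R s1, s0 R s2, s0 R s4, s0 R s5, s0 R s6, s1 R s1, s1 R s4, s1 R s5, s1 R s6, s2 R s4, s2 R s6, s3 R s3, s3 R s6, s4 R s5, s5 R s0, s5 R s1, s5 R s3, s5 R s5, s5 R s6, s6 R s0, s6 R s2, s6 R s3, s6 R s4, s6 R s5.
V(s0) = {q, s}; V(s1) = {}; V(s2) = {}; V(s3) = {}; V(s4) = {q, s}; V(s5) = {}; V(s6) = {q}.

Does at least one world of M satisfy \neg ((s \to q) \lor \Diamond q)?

Let φ = \neg ((s \to q) \lor \Diamond q). Evaluate φ at each world:
  s0 (successors {s0, s1, s2, s4, s5, s6}): φ is false.
  s1 (successors {s1, s4, s5, s6}): φ is false.
  s2 (successors {s4, s6}): φ is false.
  s3 (successors {s3, s6}): φ is false.
  s4 (successors {s5}): φ is false.
  s5 (successors {s0, s1, s3, s5, s6}): φ is false.
  s6 (successors {s0, s2, s3, s4, s5}): φ is false.
For instance, at s2:
  At s2: (s \to q) \lor \Diamond q is true, so \neg ((s \to q) \lor \Diamond q) is false.
    At s2: s \to q is true, \Diamond q is true, so (s \to q) \lor \Diamond q is true.
      At s2: \Diamond q requires q at some successor in {s4, s6}.
        q holds at s4, so \Diamond q is true at s2.

No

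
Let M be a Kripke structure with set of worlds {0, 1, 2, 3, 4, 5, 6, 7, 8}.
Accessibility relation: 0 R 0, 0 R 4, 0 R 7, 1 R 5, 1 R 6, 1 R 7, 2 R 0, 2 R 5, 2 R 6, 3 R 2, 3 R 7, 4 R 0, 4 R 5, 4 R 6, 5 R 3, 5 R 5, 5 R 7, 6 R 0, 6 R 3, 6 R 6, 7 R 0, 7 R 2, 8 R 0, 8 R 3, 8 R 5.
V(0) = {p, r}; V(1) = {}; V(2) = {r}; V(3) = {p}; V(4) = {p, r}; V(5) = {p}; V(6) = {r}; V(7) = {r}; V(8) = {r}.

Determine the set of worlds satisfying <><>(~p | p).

0, 1, 2, 3, 4, 5, 6, 7, 8

Let φ = <><>(~p | p). Evaluate φ at each world:
  0 (successors {0, 4, 7}): φ is true.
  1 (successors {5, 6, 7}): φ is true.
  2 (successors {0, 5, 6}): φ is true.
  3 (successors {2, 7}): φ is true.
  4 (successors {0, 5, 6}): φ is true.
  5 (successors {3, 5, 7}): φ is true.
  6 (successors {0, 3, 6}): φ is true.
  7 (successors {0, 2}): φ is true.
  8 (successors {0, 3, 5}): φ is true.
For instance, at 4:
  At 4: <><>(~p | p) requires <>(~p | p) at some successor in {0, 5, 6}.
    <>(~p | p) holds at 0, so <><>(~p | p) is true at 4.
      At 0: <>(~p | p) requires ~p | p at some successor in {0, 4, 7}.
        ~p | p holds at 0, so <>(~p | p) is true at 0.
Satisfying worlds: {0, 1, 2, 3, 4, 5, 6, 7, 8}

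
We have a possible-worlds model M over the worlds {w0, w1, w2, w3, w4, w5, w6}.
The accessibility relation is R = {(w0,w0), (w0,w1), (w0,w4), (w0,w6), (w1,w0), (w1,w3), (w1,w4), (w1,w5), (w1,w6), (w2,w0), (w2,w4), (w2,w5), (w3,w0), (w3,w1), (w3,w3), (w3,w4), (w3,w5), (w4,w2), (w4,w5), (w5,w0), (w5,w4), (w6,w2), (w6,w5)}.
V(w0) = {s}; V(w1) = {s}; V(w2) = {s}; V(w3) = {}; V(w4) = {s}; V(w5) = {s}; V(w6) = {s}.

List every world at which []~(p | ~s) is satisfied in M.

Recall that []ψ holds at a world iff ψ holds at every accessible world, and <>ψ holds iff ψ holds at some accessible world.
Let φ = []~(p | ~s). Evaluate φ at each world:
  w0 (successors {w0, w1, w4, w6}): φ is true.
  w1 (successors {w0, w3, w4, w5, w6}): φ is false.
  w2 (successors {w0, w4, w5}): φ is true.
  w3 (successors {w0, w1, w3, w4, w5}): φ is false.
  w4 (successors {w2, w5}): φ is true.
  w5 (successors {w0, w4}): φ is true.
  w6 (successors {w2, w5}): φ is true.
For instance, at w3:
  At w3: []~(p | ~s) requires ~(p | ~s) at every successor {w0, w1, w3, w4, w5}.
    ~(p | ~s) fails at w3, so []~(p | ~s) is false at w3.
Satisfying worlds: {w0, w2, w4, w5, w6}

w0, w2, w4, w5, w6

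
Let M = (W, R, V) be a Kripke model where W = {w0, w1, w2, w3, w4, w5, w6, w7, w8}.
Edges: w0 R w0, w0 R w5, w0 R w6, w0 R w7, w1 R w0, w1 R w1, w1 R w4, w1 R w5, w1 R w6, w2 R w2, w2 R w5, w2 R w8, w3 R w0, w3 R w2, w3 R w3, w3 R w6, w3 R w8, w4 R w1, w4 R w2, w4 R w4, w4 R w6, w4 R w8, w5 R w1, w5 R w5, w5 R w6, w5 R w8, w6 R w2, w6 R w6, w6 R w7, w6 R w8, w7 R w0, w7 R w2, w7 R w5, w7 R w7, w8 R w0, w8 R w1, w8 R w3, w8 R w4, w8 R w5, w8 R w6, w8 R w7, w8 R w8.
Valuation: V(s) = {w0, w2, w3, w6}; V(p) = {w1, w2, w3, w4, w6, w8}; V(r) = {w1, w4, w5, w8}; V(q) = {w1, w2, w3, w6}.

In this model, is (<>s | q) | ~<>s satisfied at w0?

Yes

At w0: <>s | q is true, ~<>s is false, so (<>s | q) | ~<>s is true.
  At w0: <>s is true, q is false, so <>s | q is true.
    At w0: <>s requires s at some successor in {w0, w5, w6, w7}.
      s holds at w0, so <>s is true at w0.
  At w0: <>s is true, so ~<>s is false.
    At w0: <>s requires s at some successor in {w0, w5, w6, w7}.
      s holds at w0, so <>s is true at w0.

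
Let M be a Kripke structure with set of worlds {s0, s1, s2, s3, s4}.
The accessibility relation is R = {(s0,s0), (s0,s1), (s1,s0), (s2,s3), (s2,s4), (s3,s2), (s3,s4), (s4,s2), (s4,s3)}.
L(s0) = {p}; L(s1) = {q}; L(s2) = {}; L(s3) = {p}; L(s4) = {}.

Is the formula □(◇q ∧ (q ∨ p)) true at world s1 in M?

At s1: □(◇q ∧ (q ∨ p)) requires ◇q ∧ (q ∨ p) at every successor {s0}.
    At s0: ◇q is true, q ∨ p is true, so ◇q ∧ (q ∨ p) is true.
      At s0: ◇q requires q at some successor in {s0, s1}.
        q holds at s1, so ◇q is true at s0.
So □(◇q ∧ (q ∨ p)) is true at s1.

Yes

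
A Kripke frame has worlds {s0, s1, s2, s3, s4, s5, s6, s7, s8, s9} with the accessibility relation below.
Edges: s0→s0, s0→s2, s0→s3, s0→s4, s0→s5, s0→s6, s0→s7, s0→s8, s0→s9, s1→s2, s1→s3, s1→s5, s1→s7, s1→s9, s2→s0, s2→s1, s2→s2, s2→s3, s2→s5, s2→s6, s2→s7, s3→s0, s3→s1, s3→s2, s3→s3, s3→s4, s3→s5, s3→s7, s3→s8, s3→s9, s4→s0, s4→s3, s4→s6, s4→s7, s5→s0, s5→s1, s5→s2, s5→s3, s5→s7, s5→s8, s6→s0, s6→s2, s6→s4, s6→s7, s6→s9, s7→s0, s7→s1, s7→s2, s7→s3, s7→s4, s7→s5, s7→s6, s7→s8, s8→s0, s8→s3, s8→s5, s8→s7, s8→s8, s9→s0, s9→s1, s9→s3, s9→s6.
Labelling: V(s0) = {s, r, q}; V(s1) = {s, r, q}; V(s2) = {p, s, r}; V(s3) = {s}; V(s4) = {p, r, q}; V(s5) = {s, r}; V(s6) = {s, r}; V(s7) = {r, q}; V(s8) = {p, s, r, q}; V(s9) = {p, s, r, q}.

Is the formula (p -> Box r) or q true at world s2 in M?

Recall that Box ψ holds at a world iff ψ holds at every accessible world, and Dia ψ holds iff ψ holds at some accessible world.
At s2: p -> Box r is false, q is false, so (p -> Box r) or q is false.
  At s2: p is true, Box r is false, so p -> Box r is false.
    At s2: Box r requires r at every successor {s0, s1, s2, s3, s5, s6, s7}.
      r fails at s3, so Box r is false at s2.

No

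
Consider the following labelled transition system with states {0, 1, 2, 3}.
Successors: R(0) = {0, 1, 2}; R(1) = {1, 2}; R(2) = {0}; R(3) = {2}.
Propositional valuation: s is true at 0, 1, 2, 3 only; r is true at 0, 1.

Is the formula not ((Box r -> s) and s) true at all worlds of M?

Recall that Box ψ holds at a world iff ψ holds at every accessible world, and Dia ψ holds iff ψ holds at some accessible world.
Let φ = not ((Box r -> s) and s). Evaluate φ at each world:
  0 (successors {0, 1, 2}): φ is false.
  1 (successors {1, 2}): φ is false.
  2 (successors {0}): φ is false.
  3 (successors {2}): φ is false.
Detail at 0 (counterexample):
  At 0: (Box r -> s) and s is true, so not ((Box r -> s) and s) is false.
    At 0: Box r -> s is true, s is true, so (Box r -> s) and s is true.
      At 0: Box r is false, s is true, so Box r -> s is true.

No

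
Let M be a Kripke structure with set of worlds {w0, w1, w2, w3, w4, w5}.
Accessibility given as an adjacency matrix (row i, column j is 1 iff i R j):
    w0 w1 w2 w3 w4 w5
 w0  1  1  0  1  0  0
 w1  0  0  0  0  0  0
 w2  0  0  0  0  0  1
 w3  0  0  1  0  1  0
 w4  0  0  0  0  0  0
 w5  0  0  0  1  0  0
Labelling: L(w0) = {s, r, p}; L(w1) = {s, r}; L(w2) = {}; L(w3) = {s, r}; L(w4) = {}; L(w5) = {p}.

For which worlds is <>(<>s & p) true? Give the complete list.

Let φ = <>(<>s & p). Evaluate φ at each world:
  w0 (successors {w0, w1, w3}): φ is true.
  w1 (successors ∅): φ is false.
  w2 (successors {w5}): φ is true.
  w3 (successors {w2, w4}): φ is false.
  w4 (successors ∅): φ is false.
  w5 (successors {w3}): φ is false.
For instance, at w3:
  At w3: <>(<>s & p) requires <>s & p at some successor in {w2, w4}.
    At w2: <>s & p is false.
    At w4: <>s & p is false.
  So <>(<>s & p) is false at w3.
Satisfying worlds: {w0, w2}

w0, w2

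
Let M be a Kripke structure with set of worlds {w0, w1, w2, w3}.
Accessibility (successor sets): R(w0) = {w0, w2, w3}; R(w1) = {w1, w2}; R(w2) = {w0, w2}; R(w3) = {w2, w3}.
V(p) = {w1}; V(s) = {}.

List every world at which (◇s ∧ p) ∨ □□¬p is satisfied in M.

Let φ = (◇s ∧ p) ∨ □□¬p. Evaluate φ at each world:
  w0 (successors {w0, w2, w3}): φ is true.
  w1 (successors {w1, w2}): φ is false.
  w2 (successors {w0, w2}): φ is true.
  w3 (successors {w2, w3}): φ is true.
For instance, at w2:
  At w2: ◇s ∧ p is false, □□¬p is true, so (◇s ∧ p) ∨ □□¬p is true.
    At w2: ◇s is false, p is false, so ◇s ∧ p is false.
      At w2: ◇s requires s at some successor in {w0, w2}.
        At w0: s is false.
        At w2: s is false.
      So ◇s is false at w2.
    At w2: □□¬p requires □¬p at every successor {w0, w2}.
      At w0: □¬p is true.
      At w2: □¬p is true.
    So □□¬p is true at w2.
Satisfying worlds: {w0, w2, w3}

w0, w2, w3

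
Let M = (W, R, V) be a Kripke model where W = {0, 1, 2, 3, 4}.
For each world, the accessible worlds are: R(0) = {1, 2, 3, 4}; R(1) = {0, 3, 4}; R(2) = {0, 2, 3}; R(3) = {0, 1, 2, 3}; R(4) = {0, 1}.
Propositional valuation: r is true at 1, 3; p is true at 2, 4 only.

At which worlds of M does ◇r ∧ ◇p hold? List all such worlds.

0, 1, 2, 3

Recall that ◇ψ holds at a world iff ψ holds at some accessible world.
Let φ = ◇r ∧ ◇p. Evaluate φ at each world:
  0 (successors {1, 2, 3, 4}): φ is true.
  1 (successors {0, 3, 4}): φ is true.
  2 (successors {0, 2, 3}): φ is true.
  3 (successors {0, 1, 2, 3}): φ is true.
  4 (successors {0, 1}): φ is false.
For instance, at 2:
  At 2: ◇r is true, ◇p is true, so ◇r ∧ ◇p is true.
    At 2: ◇r requires r at some successor in {0, 2, 3}.
      r holds at 3, so ◇r is true at 2.
    At 2: ◇p requires p at some successor in {0, 2, 3}.
      p holds at 2, so ◇p is true at 2.
Satisfying worlds: {0, 1, 2, 3}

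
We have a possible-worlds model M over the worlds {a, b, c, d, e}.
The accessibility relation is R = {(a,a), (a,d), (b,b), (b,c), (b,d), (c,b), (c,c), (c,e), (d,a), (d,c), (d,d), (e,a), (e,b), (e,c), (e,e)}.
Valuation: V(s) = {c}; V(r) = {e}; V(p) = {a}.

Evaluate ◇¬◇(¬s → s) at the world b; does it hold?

At b: ◇¬◇(¬s → s) requires ¬◇(¬s → s) at some successor in {b, c, d}.
  At b: ¬◇(¬s → s) is false.
  At c: ¬◇(¬s → s) is false.
  At d: ¬◇(¬s → s) is false.
So ◇¬◇(¬s → s) is false at b.

No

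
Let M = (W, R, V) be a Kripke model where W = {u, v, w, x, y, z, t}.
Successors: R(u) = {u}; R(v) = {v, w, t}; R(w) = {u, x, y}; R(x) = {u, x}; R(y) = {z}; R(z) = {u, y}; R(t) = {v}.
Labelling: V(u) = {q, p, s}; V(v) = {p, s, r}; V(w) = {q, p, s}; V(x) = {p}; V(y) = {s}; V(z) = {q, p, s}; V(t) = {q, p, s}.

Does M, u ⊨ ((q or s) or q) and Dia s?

Recall that Dia ψ holds at a world iff ψ holds at some accessible world.
At u: (q or s) or q is true, Dia s is true, so ((q or s) or q) and Dia s is true.
  At u: Dia s requires s at some successor in {u}.
    s holds at u, so Dia s is true at u.

Yes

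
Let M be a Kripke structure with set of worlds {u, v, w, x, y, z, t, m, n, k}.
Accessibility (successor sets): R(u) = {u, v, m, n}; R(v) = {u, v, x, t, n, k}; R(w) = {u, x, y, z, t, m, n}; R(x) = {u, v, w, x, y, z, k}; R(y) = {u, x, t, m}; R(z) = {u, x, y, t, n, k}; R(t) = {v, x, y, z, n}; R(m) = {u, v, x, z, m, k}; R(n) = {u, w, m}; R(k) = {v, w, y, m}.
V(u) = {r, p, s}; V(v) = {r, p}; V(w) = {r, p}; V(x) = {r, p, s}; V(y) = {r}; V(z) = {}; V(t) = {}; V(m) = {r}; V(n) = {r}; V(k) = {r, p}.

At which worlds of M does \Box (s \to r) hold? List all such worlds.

u, v, w, x, y, z, t, m, n, k

Let φ = \Box (s \to r). Evaluate φ at each world:
  u (successors {u, v, m, n}): φ is true.
  v (successors {u, v, x, t, n, k}): φ is true.
  w (successors {u, x, y, z, t, m, n}): φ is true.
  x (successors {u, v, w, x, y, z, k}): φ is true.
  y (successors {u, x, t, m}): φ is true.
  z (successors {u, x, y, t, n, k}): φ is true.
  t (successors {v, x, y, z, n}): φ is true.
  m (successors {u, v, x, z, m, k}): φ is true.
  n (successors {u, w, m}): φ is true.
  k (successors {v, w, y, m}): φ is true.
For instance, at n:
  At n: \Box (s \to r) requires s \to r at every successor {u, w, m}.
    At u: s \to r is true.
    At w: s \to r is true.
    At m: s \to r is true.
  So \Box (s \to r) is true at n.
Satisfying worlds: {u, v, w, x, y, z, t, m, n, k}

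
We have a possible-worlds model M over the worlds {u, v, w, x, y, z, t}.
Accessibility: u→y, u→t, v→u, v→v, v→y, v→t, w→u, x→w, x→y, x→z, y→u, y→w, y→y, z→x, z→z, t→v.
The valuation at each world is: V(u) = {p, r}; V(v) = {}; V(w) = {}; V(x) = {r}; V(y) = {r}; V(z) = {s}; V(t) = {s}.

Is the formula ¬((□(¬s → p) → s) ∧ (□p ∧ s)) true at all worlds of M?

Let φ = ¬((□(¬s → p) → s) ∧ (□p ∧ s)). Evaluate φ at each world:
  u (successors {y, t}): φ is true.
  v (successors {u, v, y, t}): φ is true.
  w (successors {u}): φ is true.
  x (successors {w, y, z}): φ is true.
  y (successors {u, w, y}): φ is true.
  z (successors {x, z}): φ is true.
  t (successors {v}): φ is true.
For instance, at u:
  At u: (□(¬s → p) → s) ∧ (□p ∧ s) is false, so ¬((□(¬s → p) → s) ∧ (□p ∧ s)) is true.
    At u: □(¬s → p) → s is true, □p ∧ s is false, so (□(¬s → p) → s) ∧ (□p ∧ s) is false.
      At u: □(¬s → p) is false, s is false, so □(¬s → p) → s is true.
      At u: □p is false, s is false, so □p ∧ s is false.

Yes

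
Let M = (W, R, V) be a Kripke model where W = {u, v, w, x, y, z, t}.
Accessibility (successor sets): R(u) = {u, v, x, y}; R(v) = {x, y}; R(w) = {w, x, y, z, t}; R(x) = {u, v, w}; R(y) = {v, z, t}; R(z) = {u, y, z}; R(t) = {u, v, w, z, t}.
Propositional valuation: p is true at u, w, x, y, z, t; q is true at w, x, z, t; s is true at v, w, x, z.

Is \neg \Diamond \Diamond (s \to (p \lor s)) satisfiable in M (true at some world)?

Let φ = \neg \Diamond \Diamond (s \to (p \lor s)). Evaluate φ at each world:
  u (successors {u, v, x, y}): φ is false.
  v (successors {x, y}): φ is false.
  w (successors {w, x, y, z, t}): φ is false.
  x (successors {u, v, w}): φ is false.
  y (successors {v, z, t}): φ is false.
  z (successors {u, y, z}): φ is false.
  t (successors {u, v, w, z, t}): φ is false.
For instance, at u:
  At u: \Diamond \Diamond (s \to (p \lor s)) is true, so \neg \Diamond \Diamond (s \to (p \lor s)) is false.
    At u: \Diamond \Diamond (s \to (p \lor s)) requires \Diamond (s \to (p \lor s)) at some successor in {u, v, x, y}.
      \Diamond (s \to (p \lor s)) holds at u, so \Diamond \Diamond (s \to (p \lor s)) is true at u.

No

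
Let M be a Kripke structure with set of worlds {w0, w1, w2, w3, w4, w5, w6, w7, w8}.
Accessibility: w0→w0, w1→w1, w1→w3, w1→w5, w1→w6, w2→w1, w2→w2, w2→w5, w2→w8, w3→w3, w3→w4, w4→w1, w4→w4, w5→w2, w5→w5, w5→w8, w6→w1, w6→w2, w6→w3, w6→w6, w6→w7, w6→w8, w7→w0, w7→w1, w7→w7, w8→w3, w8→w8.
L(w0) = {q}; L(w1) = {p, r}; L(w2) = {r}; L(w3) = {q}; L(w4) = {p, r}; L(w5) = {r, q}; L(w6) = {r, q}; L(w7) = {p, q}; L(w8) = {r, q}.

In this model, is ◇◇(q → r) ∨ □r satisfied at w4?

Yes

At w4: ◇◇(q → r) is true, □r is true, so ◇◇(q → r) ∨ □r is true.
  At w4: ◇◇(q → r) requires ◇(q → r) at some successor in {w1, w4}.
    ◇(q → r) holds at w1, so ◇◇(q → r) is true at w4.
      At w1: ◇(q → r) requires q → r at some successor in {w1, w3, w5, w6}.
        q → r holds at w1, so ◇(q → r) is true at w1.
  At w4: □r requires r at every successor {w1, w4}.
    At w1: r is true.
    At w4: r is true.
  So □r is true at w4.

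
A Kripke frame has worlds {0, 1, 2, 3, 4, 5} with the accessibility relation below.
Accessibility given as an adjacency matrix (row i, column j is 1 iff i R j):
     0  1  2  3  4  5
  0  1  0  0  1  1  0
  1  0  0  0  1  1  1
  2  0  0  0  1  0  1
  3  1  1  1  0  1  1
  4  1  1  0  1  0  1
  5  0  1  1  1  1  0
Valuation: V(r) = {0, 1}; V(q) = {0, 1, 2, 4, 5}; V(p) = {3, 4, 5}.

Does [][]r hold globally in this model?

No

Recall that []ψ holds at a world iff ψ holds at every accessible world, and <>ψ holds iff ψ holds at some accessible world.
Let φ = [][]r. Evaluate φ at each world:
  0 (successors {0, 3, 4}): φ is false.
  1 (successors {3, 4, 5}): φ is false.
  2 (successors {3, 5}): φ is false.
  3 (successors {0, 1, 2, 4, 5}): φ is false.
  4 (successors {0, 1, 3, 5}): φ is false.
  5 (successors {1, 2, 3, 4}): φ is false.
Detail at 0 (counterexample):
  At 0: [][]r requires []r at every successor {0, 3, 4}.
    []r fails at 0, so [][]r is false at 0.
      At 0: []r requires r at every successor {0, 3, 4}.
        r fails at 3, so []r is false at 0.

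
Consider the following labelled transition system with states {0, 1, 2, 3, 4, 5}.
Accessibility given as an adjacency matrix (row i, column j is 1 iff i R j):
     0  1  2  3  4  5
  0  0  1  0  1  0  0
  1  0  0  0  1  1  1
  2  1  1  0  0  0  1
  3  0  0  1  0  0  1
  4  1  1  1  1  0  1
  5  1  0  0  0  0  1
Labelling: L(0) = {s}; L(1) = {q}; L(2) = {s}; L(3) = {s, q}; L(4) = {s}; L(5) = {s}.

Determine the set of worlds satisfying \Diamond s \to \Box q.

0

Let φ = \Diamond s \to \Box q. Evaluate φ at each world:
  0 (successors {1, 3}): φ is true.
  1 (successors {3, 4, 5}): φ is false.
  2 (successors {0, 1, 5}): φ is false.
  3 (successors {2, 5}): φ is false.
  4 (successors {0, 1, 2, 3, 5}): φ is false.
  5 (successors {0, 5}): φ is false.
For instance, at 0:
  At 0: \Diamond s is true, \Box q is true, so \Diamond s \to \Box q is true.
    At 0: \Diamond s requires s at some successor in {1, 3}.
      s holds at 3, so \Diamond s is true at 0.
    At 0: \Box q requires q at every successor {1, 3}.
      At 1: q is true.
      At 3: q is true.
    So \Box q is true at 0.
Satisfying worlds: {0}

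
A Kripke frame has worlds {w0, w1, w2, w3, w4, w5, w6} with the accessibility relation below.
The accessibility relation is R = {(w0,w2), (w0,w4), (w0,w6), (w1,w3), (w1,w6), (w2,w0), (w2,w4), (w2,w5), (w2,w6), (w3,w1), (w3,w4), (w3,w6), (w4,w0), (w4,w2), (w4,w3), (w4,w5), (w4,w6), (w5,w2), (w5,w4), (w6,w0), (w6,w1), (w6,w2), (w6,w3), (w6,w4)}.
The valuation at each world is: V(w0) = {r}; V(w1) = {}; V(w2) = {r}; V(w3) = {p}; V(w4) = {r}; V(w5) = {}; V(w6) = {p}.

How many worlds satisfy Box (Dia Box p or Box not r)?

Recall that Box ψ holds at a world iff ψ holds at every accessible world, and Dia ψ holds iff ψ holds at some accessible world.
Let φ = Box (Dia Box p or Box not r). Evaluate φ at each world:
  w0 (successors {w2, w4, w6}): φ is false.
  w1 (successors {w3, w6}): φ is true.
  w2 (successors {w0, w4, w5, w6}): φ is false.
  w3 (successors {w1, w4, w6}): φ is false.
  w4 (successors {w0, w2, w3, w5, w6}): φ is false.
  w5 (successors {w2, w4}): φ is false.
  w6 (successors {w0, w1, w2, w3, w4}): φ is false.
For instance, at w5:
  At w5: Box (Dia Box p or Box not r) requires Dia Box p or Box not r at every successor {w2, w4}.
    Dia Box p or Box not r fails at w2, so Box (Dia Box p or Box not r) is false at w5.
      At w2: Dia Box p is false, Box not r is false, so Dia Box p or Box not r is false.
Satisfying worlds: {w1}

1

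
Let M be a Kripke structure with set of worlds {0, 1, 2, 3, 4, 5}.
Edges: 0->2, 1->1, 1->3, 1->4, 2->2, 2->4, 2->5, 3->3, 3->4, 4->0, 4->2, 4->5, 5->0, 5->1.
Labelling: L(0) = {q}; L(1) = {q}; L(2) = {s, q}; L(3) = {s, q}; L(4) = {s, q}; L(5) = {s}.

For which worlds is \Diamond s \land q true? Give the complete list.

0, 1, 2, 3, 4

Let φ = \Diamond s \land q. Evaluate φ at each world:
  0 (successors {2}): φ is true.
  1 (successors {1, 3, 4}): φ is true.
  2 (successors {2, 4, 5}): φ is true.
  3 (successors {3, 4}): φ is true.
  4 (successors {0, 2, 5}): φ is true.
  5 (successors {0, 1}): φ is false.
For instance, at 1:
  At 1: \Diamond s is true, q is true, so \Diamond s \land q is true.
    At 1: \Diamond s requires s at some successor in {1, 3, 4}.
      s holds at 3, so \Diamond s is true at 1.
Satisfying worlds: {0, 1, 2, 3, 4}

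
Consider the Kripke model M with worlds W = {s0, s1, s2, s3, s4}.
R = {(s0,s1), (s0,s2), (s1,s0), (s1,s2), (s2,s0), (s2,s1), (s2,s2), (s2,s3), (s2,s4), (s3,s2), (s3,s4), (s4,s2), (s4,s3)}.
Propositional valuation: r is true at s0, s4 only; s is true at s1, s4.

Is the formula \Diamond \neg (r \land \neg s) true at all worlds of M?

Yes

Let φ = \Diamond \neg (r \land \neg s). Evaluate φ at each world:
  s0 (successors {s1, s2}): φ is true.
  s1 (successors {s0, s2}): φ is true.
  s2 (successors {s0, s1, s2, s3, s4}): φ is true.
  s3 (successors {s2, s4}): φ is true.
  s4 (successors {s2, s3}): φ is true.
For instance, at s1:
  At s1: \Diamond \neg (r \land \neg s) requires \neg (r \land \neg s) at some successor in {s0, s2}.
    \neg (r \land \neg s) holds at s2, so \Diamond \neg (r \land \neg s) is true at s1.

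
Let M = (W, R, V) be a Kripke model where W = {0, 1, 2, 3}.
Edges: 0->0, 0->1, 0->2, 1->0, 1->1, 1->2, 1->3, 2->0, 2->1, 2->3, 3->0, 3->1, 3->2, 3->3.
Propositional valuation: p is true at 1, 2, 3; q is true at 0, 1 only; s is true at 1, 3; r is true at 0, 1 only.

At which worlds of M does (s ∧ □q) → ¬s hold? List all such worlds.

Recall that □ψ holds at a world iff ψ holds at every accessible world, and ◇ψ holds iff ψ holds at some accessible world.
Let φ = (s ∧ □q) → ¬s. Evaluate φ at each world:
  0 (successors {0, 1, 2}): φ is true.
  1 (successors {0, 1, 2, 3}): φ is true.
  2 (successors {0, 1, 3}): φ is true.
  3 (successors {0, 1, 2, 3}): φ is true.
For instance, at 3:
  At 3: s ∧ □q is false, ¬s is false, so (s ∧ □q) → ¬s is true.
    At 3: s is true, □q is false, so s ∧ □q is false.
      At 3: □q requires q at every successor {0, 1, 2, 3}.
        q fails at 2, so □q is false at 3.
Satisfying worlds: {0, 1, 2, 3}

0, 1, 2, 3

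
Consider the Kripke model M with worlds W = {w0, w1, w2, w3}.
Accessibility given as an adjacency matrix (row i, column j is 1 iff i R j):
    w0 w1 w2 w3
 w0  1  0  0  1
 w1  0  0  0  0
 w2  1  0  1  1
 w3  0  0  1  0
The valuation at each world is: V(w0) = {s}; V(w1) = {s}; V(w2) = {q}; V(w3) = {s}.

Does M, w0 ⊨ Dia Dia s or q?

At w0: Dia Dia s is true, q is false, so Dia Dia s or q is true.
  At w0: Dia Dia s requires Dia s at some successor in {w0, w3}.
    Dia s holds at w0, so Dia Dia s is true at w0.
      At w0: Dia s requires s at some successor in {w0, w3}.
        s holds at w0, so Dia s is true at w0.

Yes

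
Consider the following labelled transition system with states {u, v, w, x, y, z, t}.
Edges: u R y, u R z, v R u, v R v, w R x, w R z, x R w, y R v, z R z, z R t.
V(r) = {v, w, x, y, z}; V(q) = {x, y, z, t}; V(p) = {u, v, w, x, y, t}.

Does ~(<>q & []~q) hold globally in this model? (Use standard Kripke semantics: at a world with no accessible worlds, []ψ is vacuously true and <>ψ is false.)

Let φ = ~(<>q & []~q). Evaluate φ at each world:
  u (successors {y, z}): φ is true.
  v (successors {u, v}): φ is true.
  w (successors {x, z}): φ is true.
  x (successors {w}): φ is true.
  y (successors {v}): φ is true.
  z (successors {z, t}): φ is true.
  t (successors ∅): φ is true.
For instance, at v:
  At v: <>q & []~q is false, so ~(<>q & []~q) is true.
    At v: <>q is false, []~q is true, so <>q & []~q is false.
      At v: <>q requires q at some successor in {u, v}.
        At u: q is false.
        At v: q is false.
      So <>q is false at v.
      At v: []~q requires ~q at every successor {u, v}.
        At u: ~q is true.
        At v: ~q is true.
      So []~q is true at v.

Yes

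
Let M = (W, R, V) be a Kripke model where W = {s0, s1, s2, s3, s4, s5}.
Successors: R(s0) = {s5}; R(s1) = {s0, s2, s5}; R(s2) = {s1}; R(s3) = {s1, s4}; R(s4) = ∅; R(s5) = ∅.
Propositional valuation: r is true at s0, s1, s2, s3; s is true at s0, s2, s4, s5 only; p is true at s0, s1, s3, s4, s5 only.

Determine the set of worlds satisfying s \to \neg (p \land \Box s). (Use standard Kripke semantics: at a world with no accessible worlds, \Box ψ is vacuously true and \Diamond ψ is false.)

Recall that \Box ψ holds at a world iff ψ holds at every accessible world, and \Diamond ψ holds iff ψ holds at some accessible world.
Let φ = s \to \neg (p \land \Box s). Evaluate φ at each world:
  s0 (successors {s5}): φ is false.
  s1 (successors {s0, s2, s5}): φ is true.
  s2 (successors {s1}): φ is true.
  s3 (successors {s1, s4}): φ is true.
  s4 (successors ∅): φ is false.
  s5 (successors ∅): φ is false.
For instance, at s3:
  At s3: s is false, \neg (p \land \Box s) is true, so s \to \neg (p \land \Box s) is true.
    At s3: p \land \Box s is false, so \neg (p \land \Box s) is true.
      At s3: p is true, \Box s is false, so p \land \Box s is false.
Satisfying worlds: {s1, s2, s3}

s1, s2, s3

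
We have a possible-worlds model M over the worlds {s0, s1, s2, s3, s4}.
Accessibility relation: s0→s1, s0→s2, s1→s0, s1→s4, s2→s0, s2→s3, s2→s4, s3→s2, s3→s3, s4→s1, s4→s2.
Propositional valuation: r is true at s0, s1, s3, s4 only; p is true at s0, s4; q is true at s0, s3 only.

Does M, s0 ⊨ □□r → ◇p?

Recall that □ψ holds at a world iff ψ holds at every accessible world, and ◇ψ holds iff ψ holds at some accessible world.
At s0: □□r is true, ◇p is false, so □□r → ◇p is false.
  At s0: □□r requires □r at every successor {s1, s2}.
      At s1: □r requires r at every successor {s0, s4}.
        At s0: r is true.
        At s4: r is true.
      So □r is true at s1.
      At s2: □r requires r at every successor {s0, s3, s4}.
        At s0: r is true.
        At s3: r is true.
        At s4: r is true.
      So □r is true at s2.
  So □□r is true at s0.
  At s0: ◇p requires p at some successor in {s1, s2}.
    At s1: p is false.
    At s2: p is false.
  So ◇p is false at s0.

No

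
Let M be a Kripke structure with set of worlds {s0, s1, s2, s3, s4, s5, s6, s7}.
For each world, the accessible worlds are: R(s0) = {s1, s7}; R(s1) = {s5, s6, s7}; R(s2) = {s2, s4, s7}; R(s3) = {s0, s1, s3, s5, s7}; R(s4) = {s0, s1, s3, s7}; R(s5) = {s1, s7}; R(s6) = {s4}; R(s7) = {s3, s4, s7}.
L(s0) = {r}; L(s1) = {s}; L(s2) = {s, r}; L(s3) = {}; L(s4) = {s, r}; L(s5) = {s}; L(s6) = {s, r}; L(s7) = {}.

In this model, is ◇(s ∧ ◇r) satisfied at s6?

At s6: ◇(s ∧ ◇r) requires s ∧ ◇r at some successor in {s4}.
  s ∧ ◇r holds at s4, so ◇(s ∧ ◇r) is true at s6.
    At s4: s is true, ◇r is true, so s ∧ ◇r is true.
      At s4: ◇r requires r at some successor in {s0, s1, s3, s7}.
        r holds at s0, so ◇r is true at s4.

Yes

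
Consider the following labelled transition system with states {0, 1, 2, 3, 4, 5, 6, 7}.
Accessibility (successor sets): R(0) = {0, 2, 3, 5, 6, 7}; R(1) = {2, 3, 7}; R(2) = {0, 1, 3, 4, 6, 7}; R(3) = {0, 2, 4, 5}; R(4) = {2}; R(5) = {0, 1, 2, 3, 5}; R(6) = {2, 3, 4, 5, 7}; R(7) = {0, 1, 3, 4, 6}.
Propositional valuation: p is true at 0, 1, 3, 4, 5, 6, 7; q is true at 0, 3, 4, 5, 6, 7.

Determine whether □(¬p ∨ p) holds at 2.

Yes

At 2: □(¬p ∨ p) requires ¬p ∨ p at every successor {0, 1, 3, 4, 6, 7}.
  At 0: ¬p ∨ p is true.
  At 1: ¬p ∨ p is true.
  At 3: ¬p ∨ p is true.
  At 4: ¬p ∨ p is true.
  At 6: ¬p ∨ p is true.
  At 7: ¬p ∨ p is true.
So □(¬p ∨ p) is true at 2.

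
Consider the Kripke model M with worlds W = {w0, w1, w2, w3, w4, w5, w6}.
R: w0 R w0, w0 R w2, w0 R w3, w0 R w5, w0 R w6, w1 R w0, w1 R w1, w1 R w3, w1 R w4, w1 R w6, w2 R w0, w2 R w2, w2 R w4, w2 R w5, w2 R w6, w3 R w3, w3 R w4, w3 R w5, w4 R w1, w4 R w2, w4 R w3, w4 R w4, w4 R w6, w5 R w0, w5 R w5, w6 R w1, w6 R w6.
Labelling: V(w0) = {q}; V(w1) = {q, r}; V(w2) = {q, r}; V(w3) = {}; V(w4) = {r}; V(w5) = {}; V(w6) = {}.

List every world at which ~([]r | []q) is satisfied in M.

w0, w1, w2, w3, w4, w5, w6

Let φ = ~([]r | []q). Evaluate φ at each world:
  w0 (successors {w0, w2, w3, w5, w6}): φ is true.
  w1 (successors {w0, w1, w3, w4, w6}): φ is true.
  w2 (successors {w0, w2, w4, w5, w6}): φ is true.
  w3 (successors {w3, w4, w5}): φ is true.
  w4 (successors {w1, w2, w3, w4, w6}): φ is true.
  w5 (successors {w0, w5}): φ is true.
  w6 (successors {w1, w6}): φ is true.
For instance, at w2:
  At w2: []r | []q is false, so ~([]r | []q) is true.
    At w2: []r is false, []q is false, so []r | []q is false.
      At w2: []r requires r at every successor {w0, w2, w4, w5, w6}.
        r fails at w0, so []r is false at w2.
      At w2: []q requires q at every successor {w0, w2, w4, w5, w6}.
        q fails at w4, so []q is false at w2.
Satisfying worlds: {w0, w1, w2, w3, w4, w5, w6}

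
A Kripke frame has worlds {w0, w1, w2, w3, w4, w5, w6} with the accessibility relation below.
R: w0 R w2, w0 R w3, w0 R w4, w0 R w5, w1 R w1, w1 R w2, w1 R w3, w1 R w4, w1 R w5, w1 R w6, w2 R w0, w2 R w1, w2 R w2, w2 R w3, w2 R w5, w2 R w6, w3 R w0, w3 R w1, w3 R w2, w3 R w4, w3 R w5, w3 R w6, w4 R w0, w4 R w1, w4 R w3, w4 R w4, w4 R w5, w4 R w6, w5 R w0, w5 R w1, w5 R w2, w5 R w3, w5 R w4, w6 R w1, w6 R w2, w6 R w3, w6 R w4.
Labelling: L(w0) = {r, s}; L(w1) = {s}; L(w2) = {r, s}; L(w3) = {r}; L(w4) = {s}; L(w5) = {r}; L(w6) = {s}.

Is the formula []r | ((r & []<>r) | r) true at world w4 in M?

Recall that []ψ holds at a world iff ψ holds at every accessible world, and <>ψ holds iff ψ holds at some accessible world.
At w4: []r is false, (r & []<>r) | r is false, so []r | ((r & []<>r) | r) is false.
  At w4: []r requires r at every successor {w0, w1, w3, w4, w5, w6}.
    r fails at w1, so []r is false at w4.
  At w4: r & []<>r is false, r is false, so (r & []<>r) | r is false.
    At w4: r is false, []<>r is true, so r & []<>r is false.
      At w4: []<>r requires <>r at every successor {w0, w1, w3, w4, w5, w6}.
        At w0: <>r is true.
        At w1: <>r is true.
        At w3: <>r is true.
        At w4: <>r is true.
        At w5: <>r is true.
        At w6: <>r is true.
      So []<>r is true at w4.

No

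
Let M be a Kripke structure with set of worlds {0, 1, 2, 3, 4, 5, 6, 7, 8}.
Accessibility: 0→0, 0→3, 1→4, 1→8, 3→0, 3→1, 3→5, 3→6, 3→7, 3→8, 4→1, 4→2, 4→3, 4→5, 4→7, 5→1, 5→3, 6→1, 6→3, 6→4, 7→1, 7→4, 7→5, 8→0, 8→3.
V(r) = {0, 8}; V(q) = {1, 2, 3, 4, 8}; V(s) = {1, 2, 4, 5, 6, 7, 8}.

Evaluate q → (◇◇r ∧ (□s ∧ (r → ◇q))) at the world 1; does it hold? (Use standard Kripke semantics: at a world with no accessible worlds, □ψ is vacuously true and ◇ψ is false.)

Yes

At 1: q is true, ◇◇r ∧ (□s ∧ (r → ◇q)) is true, so q → (◇◇r ∧ (□s ∧ (r → ◇q))) is true.
  At 1: ◇◇r is true, □s ∧ (r → ◇q) is true, so ◇◇r ∧ (□s ∧ (r → ◇q)) is true.
    At 1: ◇◇r requires ◇r at some successor in {4, 8}.
      ◇r holds at 8, so ◇◇r is true at 1.
    At 1: □s is true, r → ◇q is true, so □s ∧ (r → ◇q) is true.
      At 1: □s requires s at every successor {4, 8}.
        At 4: s is true.
        At 8: s is true.
      So □s is true at 1.
      At 1: r is false, ◇q is true, so r → ◇q is true.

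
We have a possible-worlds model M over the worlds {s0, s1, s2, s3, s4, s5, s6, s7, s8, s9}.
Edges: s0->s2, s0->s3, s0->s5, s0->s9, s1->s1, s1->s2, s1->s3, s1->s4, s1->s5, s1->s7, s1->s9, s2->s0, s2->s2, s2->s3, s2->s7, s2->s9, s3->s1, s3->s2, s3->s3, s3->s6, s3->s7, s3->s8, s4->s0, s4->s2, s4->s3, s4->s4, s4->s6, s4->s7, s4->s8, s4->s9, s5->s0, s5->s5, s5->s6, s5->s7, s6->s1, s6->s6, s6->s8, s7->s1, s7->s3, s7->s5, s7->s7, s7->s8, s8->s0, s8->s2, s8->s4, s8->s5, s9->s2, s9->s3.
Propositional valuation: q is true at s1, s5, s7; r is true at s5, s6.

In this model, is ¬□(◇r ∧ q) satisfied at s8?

At s8: □(◇r ∧ q) is false, so ¬□(◇r ∧ q) is true.
  At s8: □(◇r ∧ q) requires ◇r ∧ q at every successor {s0, s2, s4, s5}.
    ◇r ∧ q fails at s0, so □(◇r ∧ q) is false at s8.
      At s0: ◇r is true, q is false, so ◇r ∧ q is false.

Yes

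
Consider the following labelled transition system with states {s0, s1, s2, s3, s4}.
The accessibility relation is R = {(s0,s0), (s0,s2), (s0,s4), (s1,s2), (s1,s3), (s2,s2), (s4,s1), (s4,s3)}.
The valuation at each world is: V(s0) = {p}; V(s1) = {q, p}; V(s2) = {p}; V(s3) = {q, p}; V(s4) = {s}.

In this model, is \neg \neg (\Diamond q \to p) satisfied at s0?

Yes

At s0: \neg (\Diamond q \to p) is false, so \neg \neg (\Diamond q \to p) is true.
  At s0: \Diamond q \to p is true, so \neg (\Diamond q \to p) is false.
    At s0: \Diamond q is false, p is true, so \Diamond q \to p is true.
      At s0: \Diamond q requires q at some successor in {s0, s2, s4}.
        At s0: q is false.
        At s2: q is false.
        At s4: q is false.
      So \Diamond q is false at s0.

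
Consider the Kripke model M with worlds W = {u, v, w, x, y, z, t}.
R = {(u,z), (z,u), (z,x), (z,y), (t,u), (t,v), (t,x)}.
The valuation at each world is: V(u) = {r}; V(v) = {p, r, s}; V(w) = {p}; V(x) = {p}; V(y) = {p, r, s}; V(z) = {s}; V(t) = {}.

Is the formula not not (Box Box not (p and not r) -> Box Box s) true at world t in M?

At t: not (Box Box not (p and not r) -> Box Box s) is false, so not not (Box Box not (p and not r) -> Box Box s) is true.
  At t: Box Box not (p and not r) -> Box Box s is true, so not (Box Box not (p and not r) -> Box Box s) is false.
    At t: Box Box not (p and not r) is true, Box Box s is true, so Box Box not (p and not r) -> Box Box s is true.
      At t: Box Box not (p and not r) requires Box not (p and not r) at every successor {u, v, x}.
        At u: Box not (p and not r) is true.
        At v: Box not (p and not r) is true.
        At x: Box not (p and not r) is true.
      So Box Box not (p and not r) is true at t.
      At t: Box Box s requires Box s at every successor {u, v, x}.
        At u: Box s is true.
        At v: Box s is true.
        At x: Box s is true.
      So Box Box s is true at t.

Yes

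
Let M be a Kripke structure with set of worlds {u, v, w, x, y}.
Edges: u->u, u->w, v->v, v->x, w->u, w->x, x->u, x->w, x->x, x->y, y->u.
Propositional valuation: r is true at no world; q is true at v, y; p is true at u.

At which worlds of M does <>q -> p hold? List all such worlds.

u, w, y

Let φ = <>q -> p. Evaluate φ at each world:
  u (successors {u, w}): φ is true.
  v (successors {v, x}): φ is false.
  w (successors {u, x}): φ is true.
  x (successors {u, w, x, y}): φ is false.
  y (successors {u}): φ is true.
For instance, at x:
  At x: <>q is true, p is false, so <>q -> p is false.
    At x: <>q requires q at some successor in {u, w, x, y}.
      q holds at y, so <>q is true at x.
Satisfying worlds: {u, w, y}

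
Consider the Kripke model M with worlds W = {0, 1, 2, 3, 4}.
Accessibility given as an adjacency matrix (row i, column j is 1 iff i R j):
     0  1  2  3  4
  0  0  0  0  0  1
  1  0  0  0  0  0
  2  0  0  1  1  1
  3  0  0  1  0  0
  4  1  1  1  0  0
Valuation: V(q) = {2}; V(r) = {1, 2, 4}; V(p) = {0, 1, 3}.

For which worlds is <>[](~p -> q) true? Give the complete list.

Let φ = <>[](~p -> q). Evaluate φ at each world:
  0 (successors {4}): φ is true.
  1 (successors ∅): φ is false.
  2 (successors {2, 3, 4}): φ is true.
  3 (successors {2}): φ is false.
  4 (successors {0, 1, 2}): φ is true.
For instance, at 2:
  At 2: <>[](~p -> q) requires [](~p -> q) at some successor in {2, 3, 4}.
    [](~p -> q) holds at 3, so <>[](~p -> q) is true at 2.
      At 3: [](~p -> q) requires ~p -> q at every successor {2}.
        At 2: ~p -> q is true.
      So [](~p -> q) is true at 3.
Satisfying worlds: {0, 2, 4}

0, 2, 4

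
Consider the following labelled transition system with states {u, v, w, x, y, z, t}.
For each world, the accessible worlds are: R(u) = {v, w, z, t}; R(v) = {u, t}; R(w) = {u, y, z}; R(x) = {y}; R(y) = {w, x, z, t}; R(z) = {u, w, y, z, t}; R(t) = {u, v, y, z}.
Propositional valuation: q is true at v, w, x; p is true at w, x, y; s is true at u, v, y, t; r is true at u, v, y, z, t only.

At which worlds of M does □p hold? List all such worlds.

x

Let φ = □p. Evaluate φ at each world:
  u (successors {v, w, z, t}): φ is false.
  v (successors {u, t}): φ is false.
  w (successors {u, y, z}): φ is false.
  x (successors {y}): φ is true.
  y (successors {w, x, z, t}): φ is false.
  z (successors {u, w, y, z, t}): φ is false.
  t (successors {u, v, y, z}): φ is false.
For instance, at y:
  At y: □p requires p at every successor {w, x, z, t}.
    p fails at z, so □p is false at y.
Satisfying worlds: {x}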